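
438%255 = 183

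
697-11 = 686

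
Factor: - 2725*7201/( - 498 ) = 19622725/498 = 2^(-1)*3^( - 1 )*5^2*19^1*83^( - 1 )*109^1*379^1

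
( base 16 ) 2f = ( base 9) 52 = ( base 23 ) 21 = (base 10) 47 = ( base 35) 1C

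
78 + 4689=4767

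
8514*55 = 468270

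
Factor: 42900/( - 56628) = -3^(  -  1 )*5^2* 11^(-1 ) = -25/33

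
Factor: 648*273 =176904= 2^3*3^5*7^1 * 13^1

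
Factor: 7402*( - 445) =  - 3293890 = -2^1 *5^1*89^1*3701^1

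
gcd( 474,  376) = 2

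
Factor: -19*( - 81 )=1539 =3^4*  19^1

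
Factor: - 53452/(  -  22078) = 2^1*19^(-1 ) * 23^1 = 46/19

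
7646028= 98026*78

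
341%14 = 5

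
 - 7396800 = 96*( - 77050)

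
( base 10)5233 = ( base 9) 7154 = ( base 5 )131413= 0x1471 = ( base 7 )21154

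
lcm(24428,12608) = 390848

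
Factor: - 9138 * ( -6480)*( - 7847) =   -  464654141280 = - 2^5 * 3^5*5^1*7^1*19^1*59^1*1523^1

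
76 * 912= 69312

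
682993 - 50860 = 632133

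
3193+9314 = 12507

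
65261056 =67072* 973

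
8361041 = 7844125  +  516916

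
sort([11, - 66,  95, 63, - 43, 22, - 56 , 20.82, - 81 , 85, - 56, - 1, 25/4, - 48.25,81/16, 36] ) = [ - 81, - 66,-56,  -  56, - 48.25, - 43, - 1 , 81/16, 25/4, 11,  20.82, 22, 36, 63,  85, 95 ] 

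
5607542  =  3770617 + 1836925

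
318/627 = 106/209 = 0.51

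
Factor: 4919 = 4919^1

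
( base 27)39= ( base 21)46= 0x5a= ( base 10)90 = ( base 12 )76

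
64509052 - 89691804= - 25182752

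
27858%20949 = 6909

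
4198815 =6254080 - 2055265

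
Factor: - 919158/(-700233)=306386/233411=2^1*101^( - 1) * 307^1 *499^1*2311^( - 1 ) 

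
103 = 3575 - 3472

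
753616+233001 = 986617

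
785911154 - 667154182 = 118756972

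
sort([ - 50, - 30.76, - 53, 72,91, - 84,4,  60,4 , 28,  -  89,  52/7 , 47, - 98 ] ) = [ - 98 , - 89, - 84, - 53, - 50, - 30.76,4, 4,52/7,28,47 , 60, 72,91]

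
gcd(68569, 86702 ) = 1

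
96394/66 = 48197/33 = 1460.52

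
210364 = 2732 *77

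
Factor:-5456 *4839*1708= - 2^6*3^1* 7^1*11^1*31^1 *61^1 *1613^1 = - 45093905472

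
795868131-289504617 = 506363514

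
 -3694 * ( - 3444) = 12722136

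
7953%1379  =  1058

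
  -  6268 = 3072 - 9340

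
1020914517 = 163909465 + 857005052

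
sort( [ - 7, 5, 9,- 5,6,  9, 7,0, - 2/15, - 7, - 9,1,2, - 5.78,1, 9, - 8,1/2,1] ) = [ - 9, - 8, - 7 , - 7 , - 5.78, - 5, - 2/15 , 0,1/2,1,1,  1,  2, 5,6,7,9,9,9]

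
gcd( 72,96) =24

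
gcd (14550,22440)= 30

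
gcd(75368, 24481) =1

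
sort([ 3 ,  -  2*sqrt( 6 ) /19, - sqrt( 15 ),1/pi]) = [ - sqrt(15), - 2 * sqrt( 6 ) /19,  1/pi,3 ] 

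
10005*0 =0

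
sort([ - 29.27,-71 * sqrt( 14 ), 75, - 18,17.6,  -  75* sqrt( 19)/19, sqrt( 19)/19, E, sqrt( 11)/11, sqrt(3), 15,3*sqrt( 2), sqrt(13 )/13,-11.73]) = [ - 71*sqrt(14), - 29.27, - 18, - 75*sqrt ( 19)/19, - 11.73, sqrt( 19)/19, sqrt(13) /13,sqrt( 11 ) /11, sqrt( 3), E, 3*sqrt( 2), 15,  17.6,75]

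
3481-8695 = - 5214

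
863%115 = 58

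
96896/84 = 24224/21  =  1153.52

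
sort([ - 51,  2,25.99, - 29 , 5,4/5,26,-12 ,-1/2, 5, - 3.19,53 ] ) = [- 51,  -  29,- 12,-3.19,- 1/2, 4/5,  2,5,5,25.99,26 , 53] 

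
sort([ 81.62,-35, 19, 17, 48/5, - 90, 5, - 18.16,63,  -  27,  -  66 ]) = [ - 90,-66,  -  35,- 27,-18.16, 5, 48/5, 17, 19, 63 , 81.62 ] 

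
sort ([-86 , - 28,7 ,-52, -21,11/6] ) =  [-86, - 52  , - 28,-21,  11/6, 7]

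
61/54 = 61/54 = 1.13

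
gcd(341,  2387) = 341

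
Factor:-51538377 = -3^1*11^2*23^1 * 6173^1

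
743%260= 223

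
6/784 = 3/392 = 0.01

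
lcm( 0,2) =0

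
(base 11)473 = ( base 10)564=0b1000110100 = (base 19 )1AD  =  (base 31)I6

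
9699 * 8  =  77592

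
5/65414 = 5/65414 = 0.00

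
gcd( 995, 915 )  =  5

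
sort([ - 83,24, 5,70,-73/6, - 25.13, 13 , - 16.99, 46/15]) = [ - 83,  -  25.13, - 16.99, - 73/6, 46/15,5,13, 24,70]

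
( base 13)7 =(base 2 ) 111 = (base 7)10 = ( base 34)7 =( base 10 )7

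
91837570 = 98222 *935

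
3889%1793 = 303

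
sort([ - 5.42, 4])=[- 5.42,4]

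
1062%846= 216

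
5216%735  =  71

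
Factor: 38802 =2^1*3^1*29^1*223^1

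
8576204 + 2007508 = 10583712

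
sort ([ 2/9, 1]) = [2/9 , 1]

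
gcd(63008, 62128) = 176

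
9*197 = 1773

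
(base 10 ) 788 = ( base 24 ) 18k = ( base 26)148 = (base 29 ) R5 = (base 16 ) 314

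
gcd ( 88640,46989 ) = 1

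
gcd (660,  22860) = 60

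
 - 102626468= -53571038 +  - 49055430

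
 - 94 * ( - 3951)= 371394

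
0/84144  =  0= 0.00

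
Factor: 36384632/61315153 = 2^3*3719^( - 1 )*16487^( - 1 )*4548079^1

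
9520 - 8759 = 761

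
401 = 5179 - 4778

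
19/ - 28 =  - 1+9/28 = - 0.68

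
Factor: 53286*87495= 4662258570 = 2^1*3^2 * 5^1*19^1 * 83^1*107^1 *307^1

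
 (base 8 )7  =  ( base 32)7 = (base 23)7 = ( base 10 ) 7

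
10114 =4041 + 6073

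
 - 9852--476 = -9376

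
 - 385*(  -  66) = 25410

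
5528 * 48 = 265344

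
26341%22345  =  3996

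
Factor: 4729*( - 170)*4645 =- 3734254850=-2^1*5^2*17^1*929^1*4729^1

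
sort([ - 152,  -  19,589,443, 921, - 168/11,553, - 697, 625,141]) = [ - 697, - 152, - 19,  -  168/11,141,443, 553, 589, 625, 921] 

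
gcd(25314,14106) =6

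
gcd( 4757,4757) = 4757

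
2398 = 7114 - 4716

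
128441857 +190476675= 318918532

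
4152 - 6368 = - 2216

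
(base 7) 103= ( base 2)110100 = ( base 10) 52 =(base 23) 26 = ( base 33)1j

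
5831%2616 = 599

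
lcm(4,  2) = 4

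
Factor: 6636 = 2^2*3^1*7^1*79^1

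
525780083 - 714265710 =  - 188485627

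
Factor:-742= - 2^1*7^1*53^1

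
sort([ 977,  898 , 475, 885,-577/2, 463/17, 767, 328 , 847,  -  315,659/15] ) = [  -  315, - 577/2,463/17, 659/15,328,  475, 767,847,  885 , 898,977] 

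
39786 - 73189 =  - 33403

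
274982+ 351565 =626547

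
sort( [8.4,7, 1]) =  [ 1,7,8.4 ] 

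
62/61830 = 31/30915 = 0.00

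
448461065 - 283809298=164651767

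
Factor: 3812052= 2^2*3^1*317671^1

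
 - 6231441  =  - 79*78879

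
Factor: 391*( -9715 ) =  - 3798565 = -5^1*17^1*23^1*29^1 * 67^1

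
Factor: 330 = 2^1*3^1*5^1 * 11^1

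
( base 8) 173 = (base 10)123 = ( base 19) 69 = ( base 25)4n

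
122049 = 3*40683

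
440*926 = 407440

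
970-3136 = - 2166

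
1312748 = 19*69092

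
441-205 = 236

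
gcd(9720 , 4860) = 4860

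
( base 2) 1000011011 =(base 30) ht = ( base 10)539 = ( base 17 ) 1ec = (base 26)kj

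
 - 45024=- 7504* 6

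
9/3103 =9/3103  =  0.00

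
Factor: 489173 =73^1*6701^1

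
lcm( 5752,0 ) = 0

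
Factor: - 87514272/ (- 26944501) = 2^5*3^2 * 277^1*1097^1*26944501^( - 1)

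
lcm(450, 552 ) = 41400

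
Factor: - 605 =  - 5^1 * 11^2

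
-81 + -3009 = - 3090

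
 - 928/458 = -3 + 223/229  =  - 2.03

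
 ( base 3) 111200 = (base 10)369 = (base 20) I9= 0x171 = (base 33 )b6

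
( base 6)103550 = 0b10000110111010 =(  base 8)20672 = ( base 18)18BC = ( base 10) 8634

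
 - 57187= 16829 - 74016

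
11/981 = 11/981  =  0.01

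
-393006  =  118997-512003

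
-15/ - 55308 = 5/18436=0.00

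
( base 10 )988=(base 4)33130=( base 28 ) 178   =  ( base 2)1111011100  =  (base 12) 6A4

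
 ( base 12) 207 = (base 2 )100100111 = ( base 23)CJ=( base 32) 97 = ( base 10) 295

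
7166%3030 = 1106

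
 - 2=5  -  7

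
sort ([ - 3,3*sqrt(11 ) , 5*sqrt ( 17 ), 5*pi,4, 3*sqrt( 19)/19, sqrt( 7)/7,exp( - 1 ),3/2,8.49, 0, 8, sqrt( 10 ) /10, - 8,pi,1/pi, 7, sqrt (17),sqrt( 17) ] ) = [ - 8,-3, 0,sqrt(10)/10, 1/pi,exp( - 1), sqrt( 7)/7,3*sqrt( 19)/19, 3/2, pi, 4, sqrt( 17), sqrt(17),7,8,8.49, 3*sqrt( 11), 5*pi, 5*sqrt(17)]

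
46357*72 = 3337704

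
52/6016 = 13/1504 = 0.01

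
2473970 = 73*33890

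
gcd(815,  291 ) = 1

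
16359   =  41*399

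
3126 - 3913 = -787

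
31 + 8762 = 8793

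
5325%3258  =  2067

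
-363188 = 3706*( - 98 ) 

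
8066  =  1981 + 6085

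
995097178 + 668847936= 1663945114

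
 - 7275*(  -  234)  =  1702350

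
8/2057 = 8/2057=0.00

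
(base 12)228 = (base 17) 11E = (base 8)500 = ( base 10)320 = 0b101000000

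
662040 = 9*73560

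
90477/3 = 30159 = 30159.00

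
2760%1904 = 856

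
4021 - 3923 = 98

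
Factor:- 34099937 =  - 107^1 * 318691^1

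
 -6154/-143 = 6154/143=43.03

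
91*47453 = 4318223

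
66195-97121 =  - 30926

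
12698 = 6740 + 5958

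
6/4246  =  3/2123 = 0.00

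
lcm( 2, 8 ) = 8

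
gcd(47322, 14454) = 198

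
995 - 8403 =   -  7408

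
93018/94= 46509/47 = 989.55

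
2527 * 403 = 1018381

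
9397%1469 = 583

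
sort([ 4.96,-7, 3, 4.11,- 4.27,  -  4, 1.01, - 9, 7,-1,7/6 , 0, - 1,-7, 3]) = [ - 9,  -  7,-7,  -  4.27, -4,-1, - 1, 0, 1.01,7/6,3,3,4.11,4.96,7] 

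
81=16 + 65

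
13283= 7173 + 6110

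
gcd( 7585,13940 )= 205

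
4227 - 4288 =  - 61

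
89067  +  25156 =114223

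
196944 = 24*8206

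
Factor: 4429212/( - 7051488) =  - 2^(  -  3)*83^1 * 4447^1*73453^( - 1 ) = -369101/587624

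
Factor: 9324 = 2^2*3^2*7^1*37^1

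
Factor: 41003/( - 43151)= -131^1*313^1*43151^ (- 1 )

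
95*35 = 3325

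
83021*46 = 3818966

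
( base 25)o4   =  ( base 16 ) 25c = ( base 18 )1FA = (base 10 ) 604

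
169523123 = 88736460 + 80786663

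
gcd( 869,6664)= 1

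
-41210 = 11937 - 53147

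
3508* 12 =42096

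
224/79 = 2 + 66/79=2.84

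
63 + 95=158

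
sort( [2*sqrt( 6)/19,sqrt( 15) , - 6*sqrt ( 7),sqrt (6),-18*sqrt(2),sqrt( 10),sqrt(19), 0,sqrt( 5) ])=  [ - 18* sqrt( 2), - 6* sqrt( 7 ),0, 2*sqrt( 6 ) /19,sqrt(5),  sqrt( 6),  sqrt( 10),sqrt(15), sqrt( 19 ) ] 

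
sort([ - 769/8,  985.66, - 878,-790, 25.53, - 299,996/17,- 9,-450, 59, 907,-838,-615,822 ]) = [-878,  -  838,  -  790,-615,-450, - 299, - 769/8, - 9 , 25.53, 996/17,59,822,907 , 985.66 ] 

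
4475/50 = 179/2  =  89.50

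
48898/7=6985 + 3/7 =6985.43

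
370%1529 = 370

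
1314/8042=657/4021 = 0.16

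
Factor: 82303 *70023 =5763102969= 3^1 * 13^2 * 17^1*487^1 * 1373^1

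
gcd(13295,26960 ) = 5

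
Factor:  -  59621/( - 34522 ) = 2^( - 1)*41^(-1 )*421^(  -  1)*59621^1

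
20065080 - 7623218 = 12441862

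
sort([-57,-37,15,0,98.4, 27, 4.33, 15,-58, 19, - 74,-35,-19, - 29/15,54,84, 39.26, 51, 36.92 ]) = [ - 74, - 58 ,-57, - 37, - 35,  -  19, - 29/15 , 0, 4.33,  15, 15,  19,27 , 36.92, 39.26, 51, 54, 84,98.4 ]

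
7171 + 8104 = 15275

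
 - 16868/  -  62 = 8434/31 = 272.06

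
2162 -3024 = - 862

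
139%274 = 139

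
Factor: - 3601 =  - 13^1*277^1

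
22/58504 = 11/29252=   0.00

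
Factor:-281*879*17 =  - 3^1*17^1*281^1*293^1 =- 4198983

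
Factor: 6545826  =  2^1*3^3*7^1 * 17317^1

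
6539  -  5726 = 813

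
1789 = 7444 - 5655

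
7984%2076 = 1756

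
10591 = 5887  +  4704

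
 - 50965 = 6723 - 57688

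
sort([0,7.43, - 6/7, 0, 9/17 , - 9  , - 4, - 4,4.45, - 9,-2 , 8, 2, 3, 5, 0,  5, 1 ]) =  [ - 9, - 9, - 4, - 4 ,-2, - 6/7, 0, 0,  0, 9/17, 1 , 2, 3, 4.45,  5, 5, 7.43, 8]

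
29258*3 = 87774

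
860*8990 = 7731400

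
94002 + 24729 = 118731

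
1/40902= 1/40902= 0.00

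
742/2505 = 742/2505 = 0.30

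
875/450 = 35/18 = 1.94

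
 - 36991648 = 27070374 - 64062022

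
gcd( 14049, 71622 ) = 9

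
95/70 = 1 + 5/14=1.36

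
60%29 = 2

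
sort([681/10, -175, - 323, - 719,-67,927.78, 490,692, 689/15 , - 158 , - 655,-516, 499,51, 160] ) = [-719, - 655, - 516,- 323, - 175 , - 158, - 67, 689/15, 51, 681/10, 160, 490, 499, 692 , 927.78]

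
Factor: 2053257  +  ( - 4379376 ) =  - 2326119 = -3^1*29^1*26737^1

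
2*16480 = 32960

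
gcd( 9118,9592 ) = 2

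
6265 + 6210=12475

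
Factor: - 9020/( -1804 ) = 5^1 =5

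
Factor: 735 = 3^1 * 5^1 * 7^2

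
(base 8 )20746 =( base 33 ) 7VW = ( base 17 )1d08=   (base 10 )8678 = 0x21E6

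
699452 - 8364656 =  - 7665204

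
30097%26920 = 3177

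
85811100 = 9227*9300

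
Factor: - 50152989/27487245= - 16717663/9162415 = - 5^( - 1 ) * 19^1*47^( - 1)*127^( - 1)*151^1 * 307^( -1)*5827^1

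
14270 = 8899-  - 5371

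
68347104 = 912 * 74942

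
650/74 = 8 + 29/37 = 8.78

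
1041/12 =347/4 = 86.75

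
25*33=825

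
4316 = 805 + 3511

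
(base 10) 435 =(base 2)110110011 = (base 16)1B3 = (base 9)533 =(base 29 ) F0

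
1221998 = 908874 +313124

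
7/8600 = 7/8600 = 0.00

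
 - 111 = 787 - 898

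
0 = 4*0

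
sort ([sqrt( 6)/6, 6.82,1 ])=[sqrt( 6 )/6,1,6.82]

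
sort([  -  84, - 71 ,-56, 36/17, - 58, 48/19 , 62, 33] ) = [ - 84, - 71, - 58,- 56, 36/17,48/19, 33, 62] 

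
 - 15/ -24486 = 5/8162 = 0.00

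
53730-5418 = 48312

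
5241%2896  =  2345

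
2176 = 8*272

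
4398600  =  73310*60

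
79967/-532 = -151  +  365/532=-150.31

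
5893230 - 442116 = 5451114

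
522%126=18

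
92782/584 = 46391/292 = 158.87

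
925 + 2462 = 3387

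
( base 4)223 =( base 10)43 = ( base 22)1l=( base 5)133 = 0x2B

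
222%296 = 222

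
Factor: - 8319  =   - 3^1 * 47^1*59^1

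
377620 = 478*790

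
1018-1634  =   - 616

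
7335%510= 195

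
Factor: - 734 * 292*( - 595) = 2^3*5^1*7^1 * 17^1*73^1 * 367^1 = 127525160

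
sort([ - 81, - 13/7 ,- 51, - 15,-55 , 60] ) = [ - 81, - 55, - 51, - 15,  -  13/7 , 60] 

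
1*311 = 311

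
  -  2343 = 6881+  -  9224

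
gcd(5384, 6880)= 8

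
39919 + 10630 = 50549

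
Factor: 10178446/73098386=5089223/36549193 = 29^(-1 )*1260317^ (-1 )*5089223^1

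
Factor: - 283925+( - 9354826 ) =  - 3^1*43^1*74719^1= -  9638751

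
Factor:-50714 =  - 2^1*25357^1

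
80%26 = 2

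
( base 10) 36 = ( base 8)44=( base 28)18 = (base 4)210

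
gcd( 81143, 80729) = 1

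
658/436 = 1+111/218 =1.51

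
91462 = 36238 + 55224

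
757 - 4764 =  - 4007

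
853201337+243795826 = 1096997163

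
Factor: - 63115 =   -  5^1*13^1 * 971^1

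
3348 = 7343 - 3995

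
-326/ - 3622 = 163/1811 = 0.09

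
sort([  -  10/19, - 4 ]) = [ -4, - 10/19 ] 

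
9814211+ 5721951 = 15536162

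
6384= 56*114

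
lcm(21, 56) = 168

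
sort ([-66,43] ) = [ - 66, 43 ] 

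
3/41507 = 3/41507 = 0.00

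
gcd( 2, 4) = 2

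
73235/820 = 89 + 51/164 =89.31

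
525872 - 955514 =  - 429642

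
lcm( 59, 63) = 3717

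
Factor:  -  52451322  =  - 2^1*3^1*7^1*11^2 * 10321^1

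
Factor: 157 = 157^1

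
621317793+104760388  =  726078181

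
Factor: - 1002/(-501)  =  2^1 = 2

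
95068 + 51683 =146751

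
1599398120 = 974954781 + 624443339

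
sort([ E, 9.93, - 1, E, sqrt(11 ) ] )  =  [ - 1 , E, E, sqrt(11 ),9.93]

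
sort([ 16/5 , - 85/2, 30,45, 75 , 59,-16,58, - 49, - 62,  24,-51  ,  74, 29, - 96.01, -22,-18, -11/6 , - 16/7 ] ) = [ - 96.01, - 62,-51,  -  49,  -  85/2,-22,-18, - 16 ,-16/7, -11/6,16/5, 24,29,30,45, 58,59,74, 75]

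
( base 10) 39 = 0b100111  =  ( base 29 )1a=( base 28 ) 1b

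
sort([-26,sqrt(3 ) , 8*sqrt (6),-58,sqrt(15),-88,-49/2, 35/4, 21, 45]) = [ - 88, - 58, - 26 ,-49/2,  sqrt(3 ),sqrt(15 ), 35/4,8*sqrt(6), 21, 45]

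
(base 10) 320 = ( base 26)c8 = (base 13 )1b8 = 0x140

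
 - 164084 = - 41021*4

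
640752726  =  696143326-55390600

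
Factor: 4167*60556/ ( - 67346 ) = - 2^1*3^2*151^(-1 ) * 223^( - 1 )*463^1*15139^1 = - 126168426/33673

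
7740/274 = 3870/137 = 28.25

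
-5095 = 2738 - 7833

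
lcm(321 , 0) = 0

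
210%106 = 104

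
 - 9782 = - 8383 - 1399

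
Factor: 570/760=2^( - 2)*3^1 = 3/4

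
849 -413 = 436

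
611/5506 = 611/5506= 0.11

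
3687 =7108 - 3421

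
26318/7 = 26318/7 = 3759.71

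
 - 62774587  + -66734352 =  - 129508939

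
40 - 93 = - 53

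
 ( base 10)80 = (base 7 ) 143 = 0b1010000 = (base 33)2E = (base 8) 120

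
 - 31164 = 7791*( - 4) 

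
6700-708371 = - 701671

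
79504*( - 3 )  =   - 238512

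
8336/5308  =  1 + 757/1327 = 1.57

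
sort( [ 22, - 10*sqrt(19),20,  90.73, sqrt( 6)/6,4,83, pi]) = [ - 10*sqrt( 19 ),  sqrt(6) /6, pi, 4,  20, 22, 83,90.73] 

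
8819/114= 8819/114   =  77.36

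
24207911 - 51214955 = - 27007044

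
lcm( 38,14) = 266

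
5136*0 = 0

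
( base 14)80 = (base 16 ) 70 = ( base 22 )52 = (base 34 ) 3A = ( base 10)112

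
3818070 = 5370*711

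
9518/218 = 43 + 72/109 = 43.66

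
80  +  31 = 111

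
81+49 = 130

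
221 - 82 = 139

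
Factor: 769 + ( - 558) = 211^1 =211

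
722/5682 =361/2841 = 0.13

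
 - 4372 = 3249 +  - 7621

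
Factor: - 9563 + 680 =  - 3^3*7^1*47^1 = - 8883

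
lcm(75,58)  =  4350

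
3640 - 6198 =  - 2558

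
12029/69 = 174 + 1/3 = 174.33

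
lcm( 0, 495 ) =0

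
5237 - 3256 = 1981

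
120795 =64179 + 56616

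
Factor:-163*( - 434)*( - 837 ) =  - 2^1*3^3*7^1*31^2*163^1  =  -59211054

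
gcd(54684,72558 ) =18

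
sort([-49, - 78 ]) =[  -  78 ,-49]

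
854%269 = 47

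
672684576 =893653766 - 220969190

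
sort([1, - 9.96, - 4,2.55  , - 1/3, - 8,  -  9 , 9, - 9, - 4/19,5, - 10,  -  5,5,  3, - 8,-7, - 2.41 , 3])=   [-10, - 9.96,  -  9,-9, - 8, - 8 , - 7 , - 5,-4,-2.41, -1/3, - 4/19,  1, 2.55, 3,3, 5,5,9 ] 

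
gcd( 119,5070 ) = 1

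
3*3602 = 10806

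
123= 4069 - 3946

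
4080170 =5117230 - 1037060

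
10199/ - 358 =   -  29 + 183/358 = - 28.49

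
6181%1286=1037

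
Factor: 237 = 3^1*79^1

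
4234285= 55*76987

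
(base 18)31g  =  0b1111101110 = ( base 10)1006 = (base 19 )2EI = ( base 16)3ee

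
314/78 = 157/39 = 4.03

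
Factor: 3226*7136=2^6*223^1 * 1613^1=23020736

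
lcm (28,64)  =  448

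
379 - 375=4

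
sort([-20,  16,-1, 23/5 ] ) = [ - 20, - 1,23/5, 16]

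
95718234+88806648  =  184524882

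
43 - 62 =  -  19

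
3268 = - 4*(  -  817)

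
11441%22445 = 11441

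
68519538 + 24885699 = 93405237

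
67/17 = 67/17 = 3.94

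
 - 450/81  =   - 6 + 4/9 = - 5.56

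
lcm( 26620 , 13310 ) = 26620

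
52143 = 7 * 7449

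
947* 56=53032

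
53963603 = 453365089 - 399401486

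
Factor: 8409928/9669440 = 1051241/1208680 = 2^ ( - 3 )*5^( - 1 )*11^(-1 )*31^1*41^(-1 )*67^( - 1 )*33911^1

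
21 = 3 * 7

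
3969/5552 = 3969/5552 = 0.71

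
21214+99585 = 120799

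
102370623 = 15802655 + 86567968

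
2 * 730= 1460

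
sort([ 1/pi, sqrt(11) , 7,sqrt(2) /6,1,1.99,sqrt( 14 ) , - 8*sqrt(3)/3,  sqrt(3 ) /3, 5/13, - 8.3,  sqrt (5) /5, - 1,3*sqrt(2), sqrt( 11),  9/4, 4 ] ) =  [ - 8.3, - 8 * sqrt(3)/3, - 1,sqrt(2)/6, 1/pi,  5/13, sqrt( 5)/5,sqrt (3)/3,1,1.99,  9/4,sqrt(11),sqrt(11),sqrt(14),4, 3*sqrt (2)  ,  7]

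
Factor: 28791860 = 2^2*5^1*23^1*62591^1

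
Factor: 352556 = 2^2*53^1*  1663^1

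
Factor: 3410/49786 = 5^1 * 73^( - 1) = 5/73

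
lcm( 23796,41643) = 166572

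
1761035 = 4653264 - 2892229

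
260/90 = 2 + 8/9 = 2.89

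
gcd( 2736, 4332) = 228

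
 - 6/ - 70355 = 6/70355 = 0.00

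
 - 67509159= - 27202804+-40306355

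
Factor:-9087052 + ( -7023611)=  -3^1*41^1*130981^1 = -16110663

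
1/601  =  1/601 =0.00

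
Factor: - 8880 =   -  2^4*3^1* 5^1 * 37^1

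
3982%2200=1782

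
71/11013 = 71/11013 = 0.01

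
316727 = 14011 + 302716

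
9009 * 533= 4801797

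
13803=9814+3989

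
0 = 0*274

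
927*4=3708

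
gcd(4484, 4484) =4484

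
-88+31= -57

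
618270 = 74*8355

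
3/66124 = 3/66124 = 0.00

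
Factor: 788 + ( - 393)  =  395 = 5^1 * 79^1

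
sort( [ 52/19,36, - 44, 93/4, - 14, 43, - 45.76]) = [ - 45.76,-44, - 14,52/19, 93/4, 36, 43]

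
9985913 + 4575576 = 14561489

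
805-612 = 193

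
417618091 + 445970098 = 863588189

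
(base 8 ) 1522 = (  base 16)352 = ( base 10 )850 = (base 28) 12a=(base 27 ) 14d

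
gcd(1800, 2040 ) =120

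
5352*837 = 4479624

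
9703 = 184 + 9519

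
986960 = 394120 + 592840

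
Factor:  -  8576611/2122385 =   -  5^( - 1) * 53^ (-1)*137^1 * 8009^(  -  1)*62603^1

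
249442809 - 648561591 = -399118782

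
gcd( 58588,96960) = 4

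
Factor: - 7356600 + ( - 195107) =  - 7551707^1 = - 7551707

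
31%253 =31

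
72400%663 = 133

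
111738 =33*3386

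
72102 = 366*197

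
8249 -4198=4051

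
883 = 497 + 386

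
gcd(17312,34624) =17312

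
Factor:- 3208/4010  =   - 2^2*5^( - 1) = -4/5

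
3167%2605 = 562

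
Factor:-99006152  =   - 2^3*7^1*127^1*13921^1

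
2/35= 2/35= 0.06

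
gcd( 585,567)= 9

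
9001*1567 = 14104567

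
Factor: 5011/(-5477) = -5011^1*5477^( - 1)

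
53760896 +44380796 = 98141692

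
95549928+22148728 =117698656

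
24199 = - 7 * (-3457)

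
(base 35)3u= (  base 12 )B3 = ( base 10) 135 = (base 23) 5k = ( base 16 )87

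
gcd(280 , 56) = 56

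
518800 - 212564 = 306236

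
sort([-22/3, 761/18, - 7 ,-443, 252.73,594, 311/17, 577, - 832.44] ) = [-832.44, - 443, - 22/3,- 7,311/17,  761/18,252.73,577, 594]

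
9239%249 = 26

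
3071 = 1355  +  1716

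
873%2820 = 873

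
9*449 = 4041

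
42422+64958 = 107380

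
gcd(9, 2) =1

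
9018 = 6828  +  2190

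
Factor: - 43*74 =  - 2^1*37^1*43^1 = -3182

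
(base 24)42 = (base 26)3K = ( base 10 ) 98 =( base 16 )62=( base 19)53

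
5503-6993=  -  1490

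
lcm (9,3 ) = 9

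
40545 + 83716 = 124261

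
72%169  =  72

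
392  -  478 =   -  86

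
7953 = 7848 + 105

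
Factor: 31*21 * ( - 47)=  - 30597 = - 3^1*7^1*31^1*47^1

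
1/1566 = 1/1566 = 0.00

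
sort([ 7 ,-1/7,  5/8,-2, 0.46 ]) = [ - 2, - 1/7, 0.46 , 5/8, 7]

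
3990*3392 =13534080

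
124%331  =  124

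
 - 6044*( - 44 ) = 265936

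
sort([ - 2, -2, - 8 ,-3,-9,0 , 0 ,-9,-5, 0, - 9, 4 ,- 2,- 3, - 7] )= [-9, - 9, - 9,-8,  -  7, - 5, - 3, -3, -2, - 2, - 2, 0, 0,0, 4]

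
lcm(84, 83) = 6972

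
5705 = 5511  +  194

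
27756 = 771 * 36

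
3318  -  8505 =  - 5187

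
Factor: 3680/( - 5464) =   -  2^2*5^1 * 23^1*683^( - 1) = - 460/683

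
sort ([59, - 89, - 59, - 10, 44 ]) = [  -  89, - 59,  -  10,44,59]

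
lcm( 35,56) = 280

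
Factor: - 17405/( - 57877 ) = 5^1*31^(  -  1 ) * 59^2*1867^( - 1 ) 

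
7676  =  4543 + 3133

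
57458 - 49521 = 7937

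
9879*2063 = 20380377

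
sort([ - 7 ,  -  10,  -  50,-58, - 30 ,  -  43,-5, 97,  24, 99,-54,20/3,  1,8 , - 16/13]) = [ - 58,- 54, - 50 , - 43,  -  30,-10,  -  7, - 5, -16/13, 1, 20/3 , 8, 24 , 97,99]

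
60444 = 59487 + 957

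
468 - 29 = 439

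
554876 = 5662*98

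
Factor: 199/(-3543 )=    - 3^( - 1 )* 199^1*1181^(-1 )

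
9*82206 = 739854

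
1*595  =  595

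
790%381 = 28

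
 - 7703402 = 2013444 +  - 9716846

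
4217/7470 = 4217/7470=0.56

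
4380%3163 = 1217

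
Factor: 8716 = 2^2*2179^1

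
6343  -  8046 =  - 1703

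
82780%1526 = 376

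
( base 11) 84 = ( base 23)40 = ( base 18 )52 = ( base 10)92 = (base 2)1011100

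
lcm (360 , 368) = 16560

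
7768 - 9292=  - 1524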